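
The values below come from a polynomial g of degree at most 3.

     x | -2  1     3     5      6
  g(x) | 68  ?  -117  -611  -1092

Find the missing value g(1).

-7

The 4 known points determine the degree-3 polynomial uniquely.
Write g(x) = ax^3 + bx^2 + cx + d. Substituting each data point gives a linear system:
  -8a + 4b - 2c + d = 68
  27a + 9b + 3c + d = -117
  125a + 25b + 5c + d = -611
  216a + 36b + 6c + d = -1092
Solving the system yields a = -6, b = 6, c = -1, d = -6.
So g(x) = -6x³ + 6x² - x - 6.
Then g(1) = -7.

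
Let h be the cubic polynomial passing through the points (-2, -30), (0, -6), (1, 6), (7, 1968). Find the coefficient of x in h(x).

2

Write h(x) = ax^3 + bx^2 + cx + d. Substituting each data point gives a linear system:
  -8a + 4b - 2c + d = -30
  d = -6
  a + b + c + d = 6
  343a + 49b + 7c + d = 1968
Solving the system yields a = 5, b = 5, c = 2, d = -6.
So h(x) = 5x^3 + 5x^2 + 2x - 6.
The coefficient of x is 2.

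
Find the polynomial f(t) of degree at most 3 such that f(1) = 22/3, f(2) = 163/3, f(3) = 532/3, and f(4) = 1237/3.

f(t) = 6t^3 + 2t^2 - t + 1/3

Using the Lagrange interpolation formula with nodes 1, 2, 3, 4:
  L_0(t) = (t - 2)(t - 3)(t - 4) / -6
  L_1(t) = (t - 1)(t - 3)(t - 4) / 2
  L_2(t) = (t - 1)(t - 2)(t - 4) / -2
  L_3(t) = (t - 1)(t - 2)(t - 3) / 6
Then f(t) = 22/3·L_0(t) + 163/3·L_1(t) + 532/3·L_2(t) + 1237/3·L_3(t).
Expanding and collecting terms gives f(t) = 6t^3 + 2t^2 - t + 1/3.
Check: f(4) = 1237/3. ✓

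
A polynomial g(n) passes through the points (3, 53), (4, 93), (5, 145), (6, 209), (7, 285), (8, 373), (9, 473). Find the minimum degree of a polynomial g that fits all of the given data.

Forward differences of the values at n = 3, 4, 5, 6, 7, 8, 9:
  g  : 53  93  145  209  285  373  473
  Δ  : 40  52  64  76  88  100
  Δ^2: 12  12  12  12  12
  Δ^3: 0  0  0  0
  Δ^4: 0  0  0
  Δ^5: 0  0
  Δ^6: 0
The second differences are constant (12) and nonzero, while all higher differences vanish, so the minimal degree is 2.

2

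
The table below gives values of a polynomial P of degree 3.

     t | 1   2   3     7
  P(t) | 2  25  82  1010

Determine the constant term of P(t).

Write P(t) = at^3 + bt^2 + ct + d. Substituting each data point gives a linear system:
  a + b + c + d = 2
  8a + 4b + 2c + d = 25
  27a + 9b + 3c + d = 82
  343a + 49b + 7c + d = 1010
Solving the system yields a = 3, b = -1, c = 5, d = -5.
So P(t) = 3t^3 - t^2 + 5t - 5.
The constant term is -5.

-5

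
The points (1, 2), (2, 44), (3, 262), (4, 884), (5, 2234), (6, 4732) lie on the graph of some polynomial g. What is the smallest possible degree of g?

4

Forward differences of the values at s = 1, 2, 3, 4, 5, 6:
  g  : 2  44  262  884  2234  4732
  Δ  : 42  218  622  1350  2498
  Δ^2: 176  404  728  1148
  Δ^3: 228  324  420
  Δ^4: 96  96
  Δ^5: 0
The fourth differences are constant (96) and nonzero, while all higher differences vanish, so the minimal degree is 4.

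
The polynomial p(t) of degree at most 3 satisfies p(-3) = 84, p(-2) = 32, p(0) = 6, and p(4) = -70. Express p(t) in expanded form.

Write p(t) = at^3 + bt^2 + ct + d. Substituting each data point gives a linear system:
  -27a + 9b - 3c + d = 84
  -8a + 4b - 2c + d = 32
  d = 6
  64a + 16b + 4c + d = -70
Solving the system yields a = -2, b = 3, c = 1, d = 6.
So p(t) = -2t³ + 3t² + t + 6.
Check: p(4) = -70. ✓

p(t) = -2t^3 + 3t^2 + t + 6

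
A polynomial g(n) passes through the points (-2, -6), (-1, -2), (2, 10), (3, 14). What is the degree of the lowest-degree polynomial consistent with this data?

1

Divided differences on the nodes -2, -1, 2, 3:
  order 0: -6  -2  10  14
  order 1: 4  4  4
  order 2: 0  0
  order 3: 0
The order-1 divided differences are all 4 (nonzero) and every higher order vanishes, so the data lies on a polynomial of degree exactly 1.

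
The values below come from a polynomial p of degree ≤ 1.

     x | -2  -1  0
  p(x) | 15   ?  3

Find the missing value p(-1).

9

On equispaced nodes a degree-1 polynomial has vanishing second forward difference, so
  p(-2) - 2·p(-1) + p(0) = 0.
Substituting the known values and solving for p(-1):
  -2·p(-1) = -18
  p(-1) = 9.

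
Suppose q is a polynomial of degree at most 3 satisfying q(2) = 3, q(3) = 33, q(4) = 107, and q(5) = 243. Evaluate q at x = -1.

Using the Lagrange interpolation formula with nodes 2, 3, 4, 5:
  L_0(x) = (x - 3)(x - 4)(x - 5) / -6
  L_1(x) = (x - 2)(x - 4)(x - 5) / 2
  L_2(x) = (x - 2)(x - 3)(x - 5) / -2
  L_3(x) = (x - 2)(x - 3)(x - 4) / 6
Then q(x) = 3·L_0(x) + 33·L_1(x) + 107·L_2(x) + 243·L_3(x).
Expanding and collecting terms gives q(x) = 3x^3 - 5x^2 - 2x + 3.
Evaluating at x = -1: q(-1) = -3.

-3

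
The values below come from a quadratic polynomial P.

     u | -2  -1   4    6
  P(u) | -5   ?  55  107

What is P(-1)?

The 3 known points determine the degree-2 polynomial uniquely.
Write P(u) = au^2 + bu + c. Substituting each data point gives a linear system:
  4a - 2b + c = -5
  16a + 4b + c = 55
  36a + 6b + c = 107
Solving the system yields a = 2, b = 6, c = -1.
So P(u) = 2u^2 + 6u - 1.
Then P(-1) = -5.

-5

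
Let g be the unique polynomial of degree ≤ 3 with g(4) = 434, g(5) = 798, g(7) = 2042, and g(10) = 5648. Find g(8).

Write g(s) = as^3 + bs^2 + cs + d. Substituting each data point gives a linear system:
  64a + 16b + 4c + d = 434
  125a + 25b + 5c + d = 798
  343a + 49b + 7c + d = 2042
  1000a + 100b + 10c + d = 5648
Solving the system yields a = 5, b = 6, c = 5, d = -2.
So g(s) = 5s^3 + 6s^2 + 5s - 2.
Then g(8) = 2982.

2982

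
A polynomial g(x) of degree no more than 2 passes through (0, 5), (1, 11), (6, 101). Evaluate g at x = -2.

5

Using the Lagrange interpolation formula with nodes 0, 1, 6:
  L_0(x) = (x - 1)(x - 6) / 6
  L_1(x) = x(x - 6) / -5
  L_2(x) = x(x - 1) / 30
Then g(x) = 5·L_0(x) + 11·L_1(x) + 101·L_2(x).
Expanding and collecting terms gives g(x) = 2x² + 4x + 5.
Evaluating at x = -2: g(-2) = 5.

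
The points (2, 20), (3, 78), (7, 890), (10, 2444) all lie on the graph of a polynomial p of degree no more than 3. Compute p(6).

576

Write p(u) = au^3 + bu^2 + cu + d. Substituting each data point gives a linear system:
  8a + 4b + 2c + d = 20
  27a + 9b + 3c + d = 78
  343a + 49b + 7c + d = 890
  1000a + 100b + 10c + d = 2444
Solving the system yields a = 2, b = 5, c = -5, d = -6.
So p(u) = 2u^3 + 5u^2 - 5u - 6.
Then p(6) = 576.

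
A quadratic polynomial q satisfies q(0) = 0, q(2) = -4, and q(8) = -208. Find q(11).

-418

Write q(n) = an^2 + bn + c. Substituting each data point gives a linear system:
  c = 0
  4a + 2b + c = -4
  64a + 8b + c = -208
Solving the system yields a = -4, b = 6, c = 0.
So q(n) = -4n^2 + 6n.
Then q(11) = -418.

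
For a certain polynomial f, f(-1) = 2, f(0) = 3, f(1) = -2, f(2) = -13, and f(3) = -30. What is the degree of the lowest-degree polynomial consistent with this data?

2

Forward differences of the values at t = -1, 0, 1, 2, 3:
  f  : 2  3  -2  -13  -30
  Δ  : 1  -5  -11  -17
  Δ^2: -6  -6  -6
  Δ^3: 0  0
  Δ^4: 0
The second differences are constant (-6) and nonzero, while all higher differences vanish, so the minimal degree is 2.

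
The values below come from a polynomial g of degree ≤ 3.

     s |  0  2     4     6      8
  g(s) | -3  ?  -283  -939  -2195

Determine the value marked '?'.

On equispaced nodes a degree-3 polynomial has vanishing fourth forward difference, so
  g(0) - 4·g(2) + 6·g(4) - 4·g(6) + g(8) = 0.
Substituting the known values and solving for g(2):
  -4·g(2) = 140
  g(2) = -35.

-35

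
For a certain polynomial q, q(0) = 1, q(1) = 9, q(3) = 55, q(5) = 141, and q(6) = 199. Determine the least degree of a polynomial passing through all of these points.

Divided differences on the nodes 0, 1, 3, 5, 6:
  order 0: 1  9  55  141  199
  order 1: 8  23  43  58
  order 2: 5  5  5
  order 3: 0  0
  order 4: 0
The order-2 divided differences are all 5 (nonzero) and every higher order vanishes, so the data lies on a polynomial of degree exactly 2.

2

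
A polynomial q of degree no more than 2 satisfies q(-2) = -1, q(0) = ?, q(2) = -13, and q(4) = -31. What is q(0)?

-3

On equispaced nodes a degree-2 polynomial has vanishing third forward difference, so
  - q(-2) + 3·q(0) - 3·q(2) + q(4) = 0.
Substituting the known values and solving for q(0):
  3·q(0) = -9
  q(0) = -3.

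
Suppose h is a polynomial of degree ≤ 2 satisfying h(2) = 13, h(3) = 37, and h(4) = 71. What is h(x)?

Write h(x) = ax^2 + bx + c. Substituting each data point gives a linear system:
  4a + 2b + c = 13
  9a + 3b + c = 37
  16a + 4b + c = 71
Solving the system yields a = 5, b = -1, c = -5.
So h(x) = 5x^2 - x - 5.
Check: h(4) = 71. ✓

h(x) = 5x^2 - x - 5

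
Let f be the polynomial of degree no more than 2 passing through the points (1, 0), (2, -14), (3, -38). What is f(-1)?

Write f(x) = ax^2 + bx + c. Substituting each data point gives a linear system:
  a + b + c = 0
  4a + 2b + c = -14
  9a + 3b + c = -38
Solving the system yields a = -5, b = 1, c = 4.
So f(x) = -5x^2 + x + 4.
Then f(-1) = -2.

-2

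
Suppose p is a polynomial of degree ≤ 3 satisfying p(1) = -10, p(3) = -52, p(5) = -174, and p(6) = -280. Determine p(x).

Write p(x) = ax^3 + bx^2 + cx + d. Substituting each data point gives a linear system:
  a + b + c + d = -10
  27a + 9b + 3c + d = -52
  125a + 25b + 5c + d = -174
  216a + 36b + 6c + d = -280
Solving the system yields a = -1, b = -1, c = -4, d = -4.
So p(x) = -x^3 - x^2 - 4x - 4.
Check: p(5) = -174. ✓

p(x) = -x^3 - x^2 - 4x - 4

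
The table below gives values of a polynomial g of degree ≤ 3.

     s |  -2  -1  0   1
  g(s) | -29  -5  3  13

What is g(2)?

Forward differences of the values at s = -2, -1, 0, 1:
  g  : -29  -5  3  13
  Δ  : 24  8  10
  Δ^2: -16  2
  Δ^3: 18
The third differences are constant, confirming degree 3.
Interpolating (Newton forward form) and evaluating at s = 2 gives g(2) = 43.

43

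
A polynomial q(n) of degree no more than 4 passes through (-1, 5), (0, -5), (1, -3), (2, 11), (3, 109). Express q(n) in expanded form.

q(n) = 3n^4 - 6n^3 + 3n^2 + 2n - 5

Write q(n) = an^4 + bn^3 + cn^2 + dn + e. Substituting each data point gives a linear system:
  a - b + c - d + e = 5
  e = -5
  a + b + c + d + e = -3
  16a + 8b + 4c + 2d + e = 11
  81a + 27b + 9c + 3d + e = 109
Solving the system yields a = 3, b = -6, c = 3, d = 2, e = -5.
So q(n) = 3n⁴ - 6n³ + 3n² + 2n - 5.
Check: q(1) = -3. ✓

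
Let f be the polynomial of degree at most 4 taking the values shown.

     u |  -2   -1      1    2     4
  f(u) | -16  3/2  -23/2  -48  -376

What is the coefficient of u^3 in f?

Write f(u) = au^4 + bu^3 + cu^2 + du + e. Substituting each data point gives a linear system:
  16a - 8b + 4c - 2d + e = -16
  a - b + c - d + e = 3/2
  a + b + c + d + e = -23/2
  16a + 8b + 4c + 2d + e = -48
  256a + 64b + 16c + 4d + e = -376
Solving the system yields a = -1, b = -1/2, c = -4, d = -6, e = 0.
So f(u) = -u^4 - (1/2)u^3 - 4u^2 - 6u.
The coefficient of u^3 is -1/2.

-1/2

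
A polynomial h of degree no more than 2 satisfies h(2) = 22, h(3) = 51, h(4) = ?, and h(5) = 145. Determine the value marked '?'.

On equispaced nodes a degree-2 polynomial has vanishing third forward difference, so
  - h(2) + 3·h(3) - 3·h(4) + h(5) = 0.
Substituting the known values and solving for h(4):
  -3·h(4) = -276
  h(4) = 92.

92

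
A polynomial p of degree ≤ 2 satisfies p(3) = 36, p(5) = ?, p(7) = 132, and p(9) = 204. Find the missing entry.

76

On equispaced nodes a degree-2 polynomial has vanishing third forward difference, so
  - p(3) + 3·p(5) - 3·p(7) + p(9) = 0.
Substituting the known values and solving for p(5):
  3·p(5) = 228
  p(5) = 76.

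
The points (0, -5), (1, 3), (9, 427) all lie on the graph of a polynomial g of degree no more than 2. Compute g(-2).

Using the Lagrange interpolation formula with nodes 0, 1, 9:
  L_0(t) = (t - 1)(t - 9) / 9
  L_1(t) = t(t - 9) / -8
  L_2(t) = t(t - 1) / 72
Then g(t) = -5·L_0(t) + 3·L_1(t) + 427·L_2(t).
Expanding and collecting terms gives g(t) = 5t² + 3t - 5.
Evaluating at t = -2: g(-2) = 9.

9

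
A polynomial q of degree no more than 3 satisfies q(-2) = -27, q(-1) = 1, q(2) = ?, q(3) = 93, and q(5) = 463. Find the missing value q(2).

25

The 4 known points determine the degree-3 polynomial uniquely.
Write q(x) = ax^3 + bx^2 + cx + d. Substituting each data point gives a linear system:
  -8a + 4b - 2c + d = -27
  -a + b - c + d = 1
  27a + 9b + 3c + d = 93
  125a + 25b + 5c + d = 463
Solving the system yields a = 4, b = -1, c = -3, d = 3.
So q(x) = 4x³ - x² - 3x + 3.
Then q(2) = 25.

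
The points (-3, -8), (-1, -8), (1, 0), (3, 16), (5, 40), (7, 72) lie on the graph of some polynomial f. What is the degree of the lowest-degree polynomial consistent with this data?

Forward differences of the values at x = -3, -1, 1, 3, 5, 7:
  f  : -8  -8  0  16  40  72
  Δ  : 0  8  16  24  32
  Δ^2: 8  8  8  8
  Δ^3: 0  0  0
  Δ^4: 0  0
  Δ^5: 0
The second differences are constant (8) and nonzero, while all higher differences vanish, so the minimal degree is 2.

2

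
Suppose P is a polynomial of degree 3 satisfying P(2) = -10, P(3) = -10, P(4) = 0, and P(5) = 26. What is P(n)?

Using the Lagrange interpolation formula with nodes 2, 3, 4, 5:
  L_0(n) = (n - 3)(n - 4)(n - 5) / -6
  L_1(n) = (n - 2)(n - 4)(n - 5) / 2
  L_2(n) = (n - 2)(n - 3)(n - 5) / -2
  L_3(n) = (n - 2)(n - 3)(n - 4) / 6
Then P(n) = -10·L_0(n) - 10·L_1(n) + 0·L_2(n) + 26·L_3(n).
Expanding and collecting terms gives P(n) = n³ - 4n² + n - 4.
Check: P(2) = -10. ✓

P(n) = n^3 - 4n^2 + n - 4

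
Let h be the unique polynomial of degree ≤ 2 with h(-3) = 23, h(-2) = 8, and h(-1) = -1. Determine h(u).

Using the Lagrange interpolation formula with nodes -3, -2, -1:
  L_0(u) = (u + 2)(u + 1) / 2
  L_1(u) = (u + 3)(u + 1) / -1
  L_2(u) = (u + 3)(u + 2) / 2
Then h(u) = 23·L_0(u) + 8·L_1(u) - 1·L_2(u).
Expanding and collecting terms gives h(u) = 3u^2 - 4.
Check: h(-1) = -1. ✓

h(u) = 3u^2 - 4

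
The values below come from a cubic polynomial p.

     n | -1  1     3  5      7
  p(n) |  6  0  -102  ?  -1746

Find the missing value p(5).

-588

The 4 known points determine the degree-3 polynomial uniquely.
Write p(n) = an^3 + bn^2 + cn + d. Substituting each data point gives a linear system:
  -a + b - c + d = 6
  a + b + c + d = 0
  27a + 9b + 3c + d = -102
  343a + 49b + 7c + d = -1746
Solving the system yields a = -6, b = 6, c = 3, d = -3.
So p(n) = -6n^3 + 6n^2 + 3n - 3.
Then p(5) = -588.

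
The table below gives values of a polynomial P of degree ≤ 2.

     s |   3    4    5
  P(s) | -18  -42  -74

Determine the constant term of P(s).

6

Write P(s) = as^2 + bs + c. Substituting each data point gives a linear system:
  9a + 3b + c = -18
  16a + 4b + c = -42
  25a + 5b + c = -74
Solving the system yields a = -4, b = 4, c = 6.
So P(s) = -4s² + 4s + 6.
The constant term is 6.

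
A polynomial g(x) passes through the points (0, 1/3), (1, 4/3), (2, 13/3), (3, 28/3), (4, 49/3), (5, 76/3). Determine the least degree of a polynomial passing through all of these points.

Forward differences of the values at x = 0, 1, 2, 3, 4, 5:
  g  : 1/3  4/3  13/3  28/3  49/3  76/3
  Δ  : 1  3  5  7  9
  Δ^2: 2  2  2  2
  Δ^3: 0  0  0
  Δ^4: 0  0
  Δ^5: 0
The second differences are constant (2) and nonzero, while all higher differences vanish, so the minimal degree is 2.

2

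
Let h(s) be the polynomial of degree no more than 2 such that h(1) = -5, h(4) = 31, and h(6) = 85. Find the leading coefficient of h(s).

Write h(s) = as^2 + bs + c. Substituting each data point gives a linear system:
  a + b + c = -5
  16a + 4b + c = 31
  36a + 6b + c = 85
Solving the system yields a = 3, b = -3, c = -5.
So h(s) = 3s^2 - 3s - 5.
The leading coefficient is 3.

3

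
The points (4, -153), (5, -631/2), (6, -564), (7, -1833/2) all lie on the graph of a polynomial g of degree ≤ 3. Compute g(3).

-117/2

Write g(t) = at^3 + bt^2 + ct + d. Substituting each data point gives a linear system:
  64a + 16b + 4c + d = -153
  125a + 25b + 5c + d = -631/2
  216a + 36b + 6c + d = -564
  343a + 49b + 7c + d = -1833/2
Solving the system yields a = -3, b = 2, c = 5/2, d = -3.
So g(t) = -3t³ + 2t² + (5/2)t - 3.
Then g(3) = -117/2.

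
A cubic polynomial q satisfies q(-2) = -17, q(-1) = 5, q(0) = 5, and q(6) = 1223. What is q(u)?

q(u) = 5u^3 + 4u^2 - u + 5

Write q(u) = au^3 + bu^2 + cu + d. Substituting each data point gives a linear system:
  -8a + 4b - 2c + d = -17
  -a + b - c + d = 5
  d = 5
  216a + 36b + 6c + d = 1223
Solving the system yields a = 5, b = 4, c = -1, d = 5.
So q(u) = 5u^3 + 4u^2 - u + 5.
Check: q(0) = 5. ✓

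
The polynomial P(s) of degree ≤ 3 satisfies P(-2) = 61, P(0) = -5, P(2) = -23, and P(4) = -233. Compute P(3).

Using the Lagrange interpolation formula with nodes -2, 0, 2, 4:
  L_0(s) = s(s - 2)(s - 4) / -48
  L_1(s) = (s + 2)(s - 2)(s - 4) / 16
  L_2(s) = (s + 2)s(s - 4) / -16
  L_3(s) = (s + 2)s(s - 2) / 48
Then P(s) = 61·L_0(s) - 5·L_1(s) - 23·L_2(s) - 233·L_3(s).
Expanding and collecting terms gives P(s) = -5s^3 + 6s^2 - s - 5.
Evaluating at s = 3: P(3) = -89.

-89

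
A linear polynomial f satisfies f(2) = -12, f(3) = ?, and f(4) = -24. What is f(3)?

-18

On equispaced nodes a degree-1 polynomial has vanishing second forward difference, so
  f(2) - 2·f(3) + f(4) = 0.
Substituting the known values and solving for f(3):
  -2·f(3) = 36
  f(3) = -18.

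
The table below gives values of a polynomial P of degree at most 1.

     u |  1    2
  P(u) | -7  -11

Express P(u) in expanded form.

P(u) = -4u - 3

Write P(u) = au + b. Substituting each data point gives a linear system:
  a + b = -7
  2a + b = -11
Solving the system yields a = -4, b = -3.
So P(u) = -4u - 3.
Check: P(2) = -11. ✓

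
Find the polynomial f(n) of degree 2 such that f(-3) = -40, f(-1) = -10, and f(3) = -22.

Write f(n) = an^2 + bn + c. Substituting each data point gives a linear system:
  9a - 3b + c = -40
  a - b + c = -10
  9a + 3b + c = -22
Solving the system yields a = -3, b = 3, c = -4.
So f(n) = -3n² + 3n - 4.
Check: f(3) = -22. ✓

f(n) = -3n^2 + 3n - 4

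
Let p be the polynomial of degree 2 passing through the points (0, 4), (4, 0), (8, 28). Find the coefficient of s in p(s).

-5

Write p(s) = as^2 + bs + c. Substituting each data point gives a linear system:
  c = 4
  16a + 4b + c = 0
  64a + 8b + c = 28
Solving the system yields a = 1, b = -5, c = 4.
So p(s) = s^2 - 5s + 4.
The coefficient of s is -5.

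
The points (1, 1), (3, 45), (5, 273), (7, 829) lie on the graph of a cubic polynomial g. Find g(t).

Write g(t) = at^3 + bt^2 + ct + d. Substituting each data point gives a linear system:
  a + b + c + d = 1
  27a + 9b + 3c + d = 45
  125a + 25b + 5c + d = 273
  343a + 49b + 7c + d = 829
Solving the system yields a = 3, b = -4, c = -1, d = 3.
So g(t) = 3t³ - 4t² - t + 3.
Check: g(5) = 273. ✓

g(t) = 3t^3 - 4t^2 - t + 3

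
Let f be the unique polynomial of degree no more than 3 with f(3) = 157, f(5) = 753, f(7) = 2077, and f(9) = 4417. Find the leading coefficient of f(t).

6

Write f(t) = at^3 + bt^2 + ct + d. Substituting each data point gives a linear system:
  27a + 9b + 3c + d = 157
  125a + 25b + 5c + d = 753
  343a + 49b + 7c + d = 2077
  729a + 81b + 9c + d = 4417
Solving the system yields a = 6, b = 1, c = -4, d = -2.
So f(t) = 6t³ + t² - 4t - 2.
The leading coefficient is 6.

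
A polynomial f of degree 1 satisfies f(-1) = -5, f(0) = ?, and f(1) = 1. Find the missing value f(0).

-2

The 2 known points determine the degree-1 polynomial uniquely.
Write f(u) = au + b. Substituting each data point gives a linear system:
  -a + b = -5
  a + b = 1
Solving the system yields a = 3, b = -2.
So f(u) = 3u - 2.
Then f(0) = -2.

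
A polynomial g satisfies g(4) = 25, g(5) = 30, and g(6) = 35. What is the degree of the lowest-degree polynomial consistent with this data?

1

Forward differences of the values at t = 4, 5, 6:
  g  : 25  30  35
  Δ  : 5  5
  Δ^2: 0
The first differences are constant (5) and nonzero, while all higher differences vanish, so the minimal degree is 1.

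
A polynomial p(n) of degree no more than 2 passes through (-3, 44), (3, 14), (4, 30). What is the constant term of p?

Write p(n) = an^2 + bn + c. Substituting each data point gives a linear system:
  9a - 3b + c = 44
  9a + 3b + c = 14
  16a + 4b + c = 30
Solving the system yields a = 3, b = -5, c = 2.
So p(n) = 3n^2 - 5n + 2.
The constant term is 2.

2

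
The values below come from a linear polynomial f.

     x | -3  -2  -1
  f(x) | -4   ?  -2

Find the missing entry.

-3

The 2 known points determine the degree-1 polynomial uniquely.
Write f(x) = ax + b. Substituting each data point gives a linear system:
  -3a + b = -4
  -a + b = -2
Solving the system yields a = 1, b = -1.
So f(x) = x - 1.
Then f(-2) = -3.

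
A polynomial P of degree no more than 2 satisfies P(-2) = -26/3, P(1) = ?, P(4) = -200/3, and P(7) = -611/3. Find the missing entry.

The 3 known points determine the degree-2 polynomial uniquely.
Write P(x) = ax^2 + bx + c. Substituting each data point gives a linear system:
  4a - 2b + c = -26/3
  16a + 4b + c = -200/3
  49a + 7b + c = -611/3
Solving the system yields a = -4, b = -5/3, c = 4.
So P(x) = -4x^2 - (5/3)x + 4.
Then P(1) = -5/3.

-5/3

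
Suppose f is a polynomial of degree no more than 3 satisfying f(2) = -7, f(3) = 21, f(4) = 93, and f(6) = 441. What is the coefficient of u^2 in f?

Write f(u) = au^3 + bu^2 + cu + d. Substituting each data point gives a linear system:
  8a + 4b + 2c + d = -7
  27a + 9b + 3c + d = 21
  64a + 16b + 4c + d = 93
  216a + 36b + 6c + d = 441
Solving the system yields a = 3, b = -5, c = -4, d = -3.
So f(u) = 3u³ - 5u² - 4u - 3.
The coefficient of u^2 is -5.

-5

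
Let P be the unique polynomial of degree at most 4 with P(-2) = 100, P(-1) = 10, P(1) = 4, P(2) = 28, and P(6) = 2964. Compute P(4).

520

Using the Lagrange interpolation formula with nodes -2, -1, 1, 2, 6:
  L_0(u) = (u + 1)(u - 1)(u - 2)(u - 6) / 96
  L_1(u) = (u + 2)(u - 1)(u - 2)(u - 6) / -42
  L_2(u) = (u + 2)(u + 1)(u - 2)(u - 6) / 30
  L_3(u) = (u + 2)(u + 1)(u - 1)(u - 6) / -48
  L_4(u) = (u + 2)(u + 1)(u - 1)(u - 2) / 1120
Then P(u) = 100·L_0(u) + 10·L_1(u) + 4·L_2(u) + 28·L_3(u) + 2964·L_4(u).
Expanding and collecting terms gives P(u) = 3u⁴ - 5u³ + 4u² + 2u.
Evaluating at u = 4: P(4) = 520.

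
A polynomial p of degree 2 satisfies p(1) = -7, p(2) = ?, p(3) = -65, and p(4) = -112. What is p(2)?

-30

The 3 known points determine the degree-2 polynomial uniquely.
Write p(t) = at^2 + bt + c. Substituting each data point gives a linear system:
  a + b + c = -7
  9a + 3b + c = -65
  16a + 4b + c = -112
Solving the system yields a = -6, b = -5, c = 4.
So p(t) = -6t^2 - 5t + 4.
Then p(2) = -30.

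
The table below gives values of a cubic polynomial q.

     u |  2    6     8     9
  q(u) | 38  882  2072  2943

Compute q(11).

Using the Lagrange interpolation formula with nodes 2, 6, 8, 9:
  L_0(u) = (u - 6)(u - 8)(u - 9) / -168
  L_1(u) = (u - 2)(u - 8)(u - 9) / 24
  L_2(u) = (u - 2)(u - 6)(u - 9) / -12
  L_3(u) = (u - 2)(u - 6)(u - 8) / 21
Then q(u) = 38·L_0(u) + 882·L_1(u) + 2072·L_2(u) + 2943·L_3(u).
Expanding and collecting terms gives q(u) = 4u³ + 3u.
Evaluating at u = 11: q(11) = 5357.

5357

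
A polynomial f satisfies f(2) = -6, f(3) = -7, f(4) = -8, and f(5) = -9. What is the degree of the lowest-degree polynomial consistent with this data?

Forward differences of the values at n = 2, 3, 4, 5:
  f  : -6  -7  -8  -9
  Δ  : -1  -1  -1
  Δ^2: 0  0
  Δ^3: 0
The first differences are constant (-1) and nonzero, while all higher differences vanish, so the minimal degree is 1.

1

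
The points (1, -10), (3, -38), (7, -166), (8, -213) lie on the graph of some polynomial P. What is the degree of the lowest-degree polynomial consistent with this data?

Divided differences on the nodes 1, 3, 7, 8:
  order 0: -10  -38  -166  -213
  order 1: -14  -32  -47
  order 2: -3  -3
  order 3: 0
The order-2 divided differences are all -3 (nonzero) and every higher order vanishes, so the data lies on a polynomial of degree exactly 2.

2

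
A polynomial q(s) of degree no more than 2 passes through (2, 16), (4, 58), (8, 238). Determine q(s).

Write q(s) = as^2 + bs + c. Substituting each data point gives a linear system:
  4a + 2b + c = 16
  16a + 4b + c = 58
  64a + 8b + c = 238
Solving the system yields a = 4, b = -3, c = 6.
So q(s) = 4s² - 3s + 6.
Check: q(4) = 58. ✓

q(s) = 4s^2 - 3s + 6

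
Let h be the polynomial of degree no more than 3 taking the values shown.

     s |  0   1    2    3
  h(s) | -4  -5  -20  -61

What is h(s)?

h(s) = -2s^3 - s^2 + 2s - 4

Write h(s) = as^3 + bs^2 + cs + d. Substituting each data point gives a linear system:
  d = -4
  a + b + c + d = -5
  8a + 4b + 2c + d = -20
  27a + 9b + 3c + d = -61
Solving the system yields a = -2, b = -1, c = 2, d = -4.
So h(s) = -2s³ - s² + 2s - 4.
Check: h(3) = -61. ✓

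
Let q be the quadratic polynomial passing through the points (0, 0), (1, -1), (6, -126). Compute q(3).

-27

Using the Lagrange interpolation formula with nodes 0, 1, 6:
  L_0(u) = (u - 1)(u - 6) / 6
  L_1(u) = u(u - 6) / -5
  L_2(u) = u(u - 1) / 30
Then q(u) = 0·L_0(u) - 1·L_1(u) - 126·L_2(u).
Expanding and collecting terms gives q(u) = -4u^2 + 3u.
Evaluating at u = 3: q(3) = -27.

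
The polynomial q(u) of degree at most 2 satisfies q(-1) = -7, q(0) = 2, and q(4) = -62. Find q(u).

q(u) = -5u^2 + 4u + 2

Write q(u) = au^2 + bu + c. Substituting each data point gives a linear system:
  a - b + c = -7
  c = 2
  16a + 4b + c = -62
Solving the system yields a = -5, b = 4, c = 2.
So q(u) = -5u^2 + 4u + 2.
Check: q(4) = -62. ✓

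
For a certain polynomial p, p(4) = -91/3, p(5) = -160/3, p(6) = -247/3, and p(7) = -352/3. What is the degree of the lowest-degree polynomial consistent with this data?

Forward differences of the values at s = 4, 5, 6, 7:
  p  : -91/3  -160/3  -247/3  -352/3
  Δ  : -23  -29  -35
  Δ^2: -6  -6
  Δ^3: 0
The second differences are constant (-6) and nonzero, while all higher differences vanish, so the minimal degree is 2.

2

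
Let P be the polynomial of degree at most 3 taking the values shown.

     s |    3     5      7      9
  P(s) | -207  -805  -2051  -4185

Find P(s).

P(s) = -5s^3 - 6s^2 - 6s

Using the Lagrange interpolation formula with nodes 3, 5, 7, 9:
  L_0(s) = (s - 5)(s - 7)(s - 9) / -48
  L_1(s) = (s - 3)(s - 7)(s - 9) / 16
  L_2(s) = (s - 3)(s - 5)(s - 9) / -16
  L_3(s) = (s - 3)(s - 5)(s - 7) / 48
Then P(s) = -207·L_0(s) - 805·L_1(s) - 2051·L_2(s) - 4185·L_3(s).
Expanding and collecting terms gives P(s) = -5s^3 - 6s^2 - 6s.
Check: P(9) = -4185. ✓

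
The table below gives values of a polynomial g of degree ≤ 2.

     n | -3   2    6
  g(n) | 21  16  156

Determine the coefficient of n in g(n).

3

Write g(n) = an^2 + bn + c. Substituting each data point gives a linear system:
  9a - 3b + c = 21
  4a + 2b + c = 16
  36a + 6b + c = 156
Solving the system yields a = 4, b = 3, c = -6.
So g(n) = 4n^2 + 3n - 6.
The coefficient of n is 3.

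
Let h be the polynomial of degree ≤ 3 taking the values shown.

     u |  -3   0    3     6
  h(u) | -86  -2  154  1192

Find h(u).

Write h(u) = au^3 + bu^2 + cu + d. Substituting each data point gives a linear system:
  -27a + 9b - 3c + d = -86
  d = -2
  27a + 9b + 3c + d = 154
  216a + 36b + 6c + d = 1192
Solving the system yields a = 5, b = 4, c = -5, d = -2.
So h(u) = 5u^3 + 4u^2 - 5u - 2.
Check: h(6) = 1192. ✓

h(u) = 5u^3 + 4u^2 - 5u - 2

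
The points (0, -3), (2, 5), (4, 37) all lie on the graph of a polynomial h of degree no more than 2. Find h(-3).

30

Write h(u) = au^2 + bu + c. Substituting each data point gives a linear system:
  c = -3
  4a + 2b + c = 5
  16a + 4b + c = 37
Solving the system yields a = 3, b = -2, c = -3.
So h(u) = 3u^2 - 2u - 3.
Then h(-3) = 30.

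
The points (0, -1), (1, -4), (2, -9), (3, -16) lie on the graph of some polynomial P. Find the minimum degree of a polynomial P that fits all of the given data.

Forward differences of the values at x = 0, 1, 2, 3:
  P  : -1  -4  -9  -16
  Δ  : -3  -5  -7
  Δ^2: -2  -2
  Δ^3: 0
The second differences are constant (-2) and nonzero, while all higher differences vanish, so the minimal degree is 2.

2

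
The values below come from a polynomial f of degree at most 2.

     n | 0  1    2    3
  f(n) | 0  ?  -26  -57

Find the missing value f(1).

On equispaced nodes a degree-2 polynomial has vanishing third forward difference, so
  - f(0) + 3·f(1) - 3·f(2) + f(3) = 0.
Substituting the known values and solving for f(1):
  3·f(1) = -21
  f(1) = -7.

-7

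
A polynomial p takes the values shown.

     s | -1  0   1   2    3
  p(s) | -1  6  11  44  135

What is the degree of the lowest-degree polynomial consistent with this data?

Forward differences of the values at s = -1, 0, 1, 2, 3:
  p  : -1  6  11  44  135
  Δ  : 7  5  33  91
  Δ^2: -2  28  58
  Δ^3: 30  30
  Δ^4: 0
The third differences are constant (30) and nonzero, while all higher differences vanish, so the minimal degree is 3.

3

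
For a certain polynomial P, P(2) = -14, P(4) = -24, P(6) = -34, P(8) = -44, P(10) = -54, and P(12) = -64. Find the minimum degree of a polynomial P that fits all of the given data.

Divided differences on the nodes 2, 4, 6, 8, 10, 12:
  order 0: -14  -24  -34  -44  -54  -64
  order 1: -5  -5  -5  -5  -5
  order 2: 0  0  0  0
  order 3: 0  0  0
  order 4: 0  0
  order 5: 0
The order-1 divided differences are all -5 (nonzero) and every higher order vanishes, so the data lies on a polynomial of degree exactly 1.

1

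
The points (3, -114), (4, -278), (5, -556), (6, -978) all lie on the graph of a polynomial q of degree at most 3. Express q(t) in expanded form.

Write q(t) = at^3 + bt^2 + ct + d. Substituting each data point gives a linear system:
  27a + 9b + 3c + d = -114
  64a + 16b + 4c + d = -278
  125a + 25b + 5c + d = -556
  216a + 36b + 6c + d = -978
Solving the system yields a = -5, b = 3, c = 0, d = -6.
So q(t) = -5t³ + 3t² - 6.
Check: q(6) = -978. ✓

q(t) = -5t^3 + 3t^2 - 6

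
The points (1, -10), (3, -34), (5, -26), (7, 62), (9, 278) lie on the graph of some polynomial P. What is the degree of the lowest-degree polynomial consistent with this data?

Forward differences of the values at n = 1, 3, 5, 7, 9:
  P  : -10  -34  -26  62  278
  Δ  : -24  8  88  216
  Δ^2: 32  80  128
  Δ^3: 48  48
  Δ^4: 0
The third differences are constant (48) and nonzero, while all higher differences vanish, so the minimal degree is 3.

3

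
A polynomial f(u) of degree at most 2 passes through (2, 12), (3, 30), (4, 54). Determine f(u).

f(u) = 3u^2 + 3u - 6

Write f(u) = au^2 + bu + c. Substituting each data point gives a linear system:
  4a + 2b + c = 12
  9a + 3b + c = 30
  16a + 4b + c = 54
Solving the system yields a = 3, b = 3, c = -6.
So f(u) = 3u^2 + 3u - 6.
Check: f(3) = 30. ✓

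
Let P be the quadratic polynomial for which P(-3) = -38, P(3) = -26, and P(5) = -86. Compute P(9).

-302

Using the Lagrange interpolation formula with nodes -3, 3, 5:
  L_0(t) = (t - 3)(t - 5) / 48
  L_1(t) = (t + 3)(t - 5) / -12
  L_2(t) = (t + 3)(t - 3) / 16
Then P(t) = -38·L_0(t) - 26·L_1(t) - 86·L_2(t).
Expanding and collecting terms gives P(t) = -4t^2 + 2t + 4.
Evaluating at t = 9: P(9) = -302.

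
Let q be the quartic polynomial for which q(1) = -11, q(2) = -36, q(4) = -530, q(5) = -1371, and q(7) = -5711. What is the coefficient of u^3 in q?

Write q(u) = au^4 + bu^3 + cu^2 + du + e. Substituting each data point gives a linear system:
  a + b + c + d + e = -11
  16a + 8b + 4c + 2d + e = -36
  256a + 64b + 16c + 4d + e = -530
  625a + 125b + 25c + 5d + e = -1371
  2401a + 343b + 49c + 7d + e = -5711
Solving the system yields a = -3, b = 5, c = -4, d = -3, e = -6.
So q(u) = -3u^4 + 5u^3 - 4u^2 - 3u - 6.
The coefficient of u^3 is 5.

5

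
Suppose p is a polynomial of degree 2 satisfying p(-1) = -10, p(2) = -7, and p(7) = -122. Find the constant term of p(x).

Write p(x) = ax^2 + bx + c. Substituting each data point gives a linear system:
  a - b + c = -10
  4a + 2b + c = -7
  49a + 7b + c = -122
Solving the system yields a = -3, b = 4, c = -3.
So p(x) = -3x^2 + 4x - 3.
The constant term is -3.

-3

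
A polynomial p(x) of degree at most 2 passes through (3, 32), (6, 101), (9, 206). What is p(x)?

p(x) = 2x^2 + 5x - 1

Using the Lagrange interpolation formula with nodes 3, 6, 9:
  L_0(x) = (x - 6)(x - 9) / 18
  L_1(x) = (x - 3)(x - 9) / -9
  L_2(x) = (x - 3)(x - 6) / 18
Then p(x) = 32·L_0(x) + 101·L_1(x) + 206·L_2(x).
Expanding and collecting terms gives p(x) = 2x^2 + 5x - 1.
Check: p(9) = 206. ✓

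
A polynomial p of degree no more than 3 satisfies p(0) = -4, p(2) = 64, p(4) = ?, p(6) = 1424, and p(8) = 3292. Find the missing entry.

444

The 4 known points determine the degree-3 polynomial uniquely.
Write p(u) = au^3 + bu^2 + cu + d. Substituting each data point gives a linear system:
  d = -4
  8a + 4b + 2c + d = 64
  216a + 36b + 6c + d = 1424
  512a + 64b + 8c + d = 3292
Solving the system yields a = 6, b = 3, c = 4, d = -4.
So p(u) = 6u³ + 3u² + 4u - 4.
Then p(4) = 444.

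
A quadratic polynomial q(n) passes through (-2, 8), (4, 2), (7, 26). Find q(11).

Write q(n) = an^2 + bn + c. Substituting each data point gives a linear system:
  4a - 2b + c = 8
  16a + 4b + c = 2
  49a + 7b + c = 26
Solving the system yields a = 1, b = -3, c = -2.
So q(n) = n^2 - 3n - 2.
Then q(11) = 86.

86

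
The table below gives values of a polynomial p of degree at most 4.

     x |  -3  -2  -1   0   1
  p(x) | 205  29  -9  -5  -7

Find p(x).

p(x) = 2x^4 - 4x^3 - 5x^2 + 5x - 5

Using the Lagrange interpolation formula with nodes -3, -2, -1, 0, 1:
  L_0(x) = (x + 2)(x + 1)x(x - 1) / 24
  L_1(x) = (x + 3)(x + 1)x(x - 1) / -6
  L_2(x) = (x + 3)(x + 2)x(x - 1) / 4
  L_3(x) = (x + 3)(x + 2)(x + 1)(x - 1) / -6
  L_4(x) = (x + 3)(x + 2)(x + 1)x / 24
Then p(x) = 205·L_0(x) + 29·L_1(x) - 9·L_2(x) - 5·L_3(x) - 7·L_4(x).
Expanding and collecting terms gives p(x) = 2x⁴ - 4x³ - 5x² + 5x - 5.
Check: p(-1) = -9. ✓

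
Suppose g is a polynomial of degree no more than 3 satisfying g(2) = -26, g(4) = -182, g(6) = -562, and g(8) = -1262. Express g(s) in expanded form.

Using the Lagrange interpolation formula with nodes 2, 4, 6, 8:
  L_0(s) = (s - 4)(s - 6)(s - 8) / -48
  L_1(s) = (s - 2)(s - 6)(s - 8) / 16
  L_2(s) = (s - 2)(s - 4)(s - 8) / -16
  L_3(s) = (s - 2)(s - 4)(s - 6) / 48
Then g(s) = -26·L_0(s) - 182·L_1(s) - 562·L_2(s) - 1262·L_3(s).
Expanding and collecting terms gives g(s) = -2s³ - 4s² + 2s + 2.
Check: g(4) = -182. ✓

g(s) = -2s^3 - 4s^2 + 2s + 2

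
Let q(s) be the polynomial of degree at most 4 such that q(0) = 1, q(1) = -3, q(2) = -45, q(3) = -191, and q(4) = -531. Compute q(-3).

Forward differences of the values at s = 0, 1, 2, 3, 4:
  q  : 1  -3  -45  -191  -531
  Δ  : -4  -42  -146  -340
  Δ^2: -38  -104  -194
  Δ^3: -66  -90
  Δ^4: -24
The fourth differences are constant, confirming degree 4.
Interpolating (Newton forward form) and evaluating at s = -3 gives q(-3) = 85.

85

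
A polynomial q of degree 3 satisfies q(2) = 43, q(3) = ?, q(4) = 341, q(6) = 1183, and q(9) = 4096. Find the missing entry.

The 4 known points determine the degree-3 polynomial uniquely.
Write q(x) = ax^3 + bx^2 + cx + d. Substituting each data point gives a linear system:
  8a + 4b + 2c + d = 43
  64a + 16b + 4c + d = 341
  216a + 36b + 6c + d = 1183
  729a + 81b + 9c + d = 4096
Solving the system yields a = 6, b = -4, c = 5, d = 1.
So q(x) = 6x^3 - 4x^2 + 5x + 1.
Then q(3) = 142.

142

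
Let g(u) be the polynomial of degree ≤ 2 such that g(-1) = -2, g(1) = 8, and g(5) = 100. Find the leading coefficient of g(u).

3

Write g(u) = au^2 + bu + c. Substituting each data point gives a linear system:
  a - b + c = -2
  a + b + c = 8
  25a + 5b + c = 100
Solving the system yields a = 3, b = 5, c = 0.
So g(u) = 3u^2 + 5u.
The leading coefficient is 3.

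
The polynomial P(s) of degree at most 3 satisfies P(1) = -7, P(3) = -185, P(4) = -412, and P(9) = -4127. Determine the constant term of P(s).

Write P(s) = as^3 + bs^2 + cs + d. Substituting each data point gives a linear system:
  a + b + c + d = -7
  27a + 9b + 3c + d = -185
  64a + 16b + 4c + d = -412
  729a + 81b + 9c + d = -4127
Solving the system yields a = -5, b = -6, c = 0, d = 4.
So P(s) = -5s³ - 6s² + 4.
The constant term is 4.

4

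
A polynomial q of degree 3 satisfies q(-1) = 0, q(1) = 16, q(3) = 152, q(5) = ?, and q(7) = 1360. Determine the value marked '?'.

552

The 4 known points determine the degree-3 polynomial uniquely.
Write q(u) = au^3 + bu^2 + cu + d. Substituting each data point gives a linear system:
  -a + b - c + d = 0
  a + b + c + d = 16
  27a + 9b + 3c + d = 152
  343a + 49b + 7c + d = 1360
Solving the system yields a = 3, b = 6, c = 5, d = 2.
So q(u) = 3u^3 + 6u^2 + 5u + 2.
Then q(5) = 552.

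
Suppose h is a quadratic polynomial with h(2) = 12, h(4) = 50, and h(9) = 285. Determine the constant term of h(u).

6

Write h(u) = au^2 + bu + c. Substituting each data point gives a linear system:
  4a + 2b + c = 12
  16a + 4b + c = 50
  81a + 9b + c = 285
Solving the system yields a = 4, b = -5, c = 6.
So h(u) = 4u² - 5u + 6.
The constant term is 6.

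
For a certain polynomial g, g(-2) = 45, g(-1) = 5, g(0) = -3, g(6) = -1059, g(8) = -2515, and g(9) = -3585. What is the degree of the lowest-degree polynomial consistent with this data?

3

Divided differences on the nodes -2, -1, 0, 6, 8, 9:
  order 0: 45  5  -3  -1059  -2515  -3585
  order 1: -40  -8  -176  -728  -1070
  order 2: 16  -24  -69  -114
  order 3: -5  -5  -5
  order 4: 0  0
  order 5: 0
The order-3 divided differences are all -5 (nonzero) and every higher order vanishes, so the data lies on a polynomial of degree exactly 3.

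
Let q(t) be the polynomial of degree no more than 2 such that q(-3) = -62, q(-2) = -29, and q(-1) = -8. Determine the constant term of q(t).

1

Write q(t) = at^2 + bt + c. Substituting each data point gives a linear system:
  9a - 3b + c = -62
  4a - 2b + c = -29
  a - b + c = -8
Solving the system yields a = -6, b = 3, c = 1.
So q(t) = -6t² + 3t + 1.
The constant term is 1.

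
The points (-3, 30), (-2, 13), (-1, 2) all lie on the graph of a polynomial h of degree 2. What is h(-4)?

Write h(t) = at^2 + bt + c. Substituting each data point gives a linear system:
  9a - 3b + c = 30
  4a - 2b + c = 13
  a - b + c = 2
Solving the system yields a = 3, b = -2, c = -3.
So h(t) = 3t^2 - 2t - 3.
Then h(-4) = 53.

53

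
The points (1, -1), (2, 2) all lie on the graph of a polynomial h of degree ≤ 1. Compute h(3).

5

Write h(x) = ax + b. Substituting each data point gives a linear system:
  a + b = -1
  2a + b = 2
Solving the system yields a = 3, b = -4.
So h(x) = 3x - 4.
Then h(3) = 5.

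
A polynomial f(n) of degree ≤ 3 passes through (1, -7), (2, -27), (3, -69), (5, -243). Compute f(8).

-819

Using the Lagrange interpolation formula with nodes 1, 2, 3, 5:
  L_0(n) = (n - 2)(n - 3)(n - 5) / -8
  L_1(n) = (n - 1)(n - 3)(n - 5) / 3
  L_2(n) = (n - 1)(n - 2)(n - 5) / -4
  L_3(n) = (n - 1)(n - 2)(n - 3) / 24
Then f(n) = -7·L_0(n) - 27·L_1(n) - 69·L_2(n) - 243·L_3(n).
Expanding and collecting terms gives f(n) = -n³ - 5n² + 2n - 3.
Evaluating at n = 8: f(8) = -819.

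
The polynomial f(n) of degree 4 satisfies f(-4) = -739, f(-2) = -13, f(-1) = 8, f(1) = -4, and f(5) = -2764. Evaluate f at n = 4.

-1147

Write f(n) = an^4 + bn^3 + cn^2 + dn + e. Substituting each data point gives a linear system:
  256a - 64b + 16c - 4d + e = -739
  16a - 8b + 4c - 2d + e = -13
  a - b + c - d + e = 8
  a + b + c + d + e = -4
  625a + 125b + 25c + 5d + e = -2764
Solving the system yields a = -4, b = -3, c = 5, d = -3, e = 1.
So f(n) = -4n^4 - 3n^3 + 5n^2 - 3n + 1.
Then f(4) = -1147.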